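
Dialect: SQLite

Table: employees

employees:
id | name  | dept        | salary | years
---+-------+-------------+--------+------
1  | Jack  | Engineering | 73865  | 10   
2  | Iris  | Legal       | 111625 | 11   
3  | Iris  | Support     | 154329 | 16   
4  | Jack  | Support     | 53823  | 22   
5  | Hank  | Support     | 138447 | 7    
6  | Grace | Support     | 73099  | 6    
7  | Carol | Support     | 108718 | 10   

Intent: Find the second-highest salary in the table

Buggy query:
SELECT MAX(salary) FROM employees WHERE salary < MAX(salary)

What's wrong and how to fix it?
Bug: MAX(salary) on the right of the comparison is an aggregate-in-WHERE error

Fix: Compute the overall MAX in a subquery, then take MAX of rows below it

Corrected query:
SELECT MAX(salary) FROM employees WHERE salary < (SELECT MAX(salary) FROM employees)

Result:
MAX(salary)
-----------
138447     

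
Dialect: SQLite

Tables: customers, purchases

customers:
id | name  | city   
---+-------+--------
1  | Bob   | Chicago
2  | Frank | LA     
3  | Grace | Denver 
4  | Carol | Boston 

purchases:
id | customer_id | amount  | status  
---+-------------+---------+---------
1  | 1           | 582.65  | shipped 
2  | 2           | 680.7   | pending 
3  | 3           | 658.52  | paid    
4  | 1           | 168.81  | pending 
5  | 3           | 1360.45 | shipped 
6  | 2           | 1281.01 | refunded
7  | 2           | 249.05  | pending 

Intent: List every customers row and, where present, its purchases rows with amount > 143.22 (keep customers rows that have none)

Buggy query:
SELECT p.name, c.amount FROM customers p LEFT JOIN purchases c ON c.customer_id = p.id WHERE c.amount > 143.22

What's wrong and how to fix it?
Bug: Filtering c.amount in WHERE discards the NULL rows produced by LEFT JOIN, turning it into an inner join

Fix: Move the right-table condition into the ON clause so unmatched parents are kept

Corrected query:
SELECT p.name, c.amount FROM customers p LEFT JOIN purchases c ON c.customer_id = p.id AND c.amount > 143.22

Result:
name  | amount 
------+--------
Bob   | 168.81 
Bob   | 582.65 
Frank | 249.05 
Frank | 680.7  
Frank | 1281.01
Grace | 658.52 
Grace | 1360.45
Carol | NULL   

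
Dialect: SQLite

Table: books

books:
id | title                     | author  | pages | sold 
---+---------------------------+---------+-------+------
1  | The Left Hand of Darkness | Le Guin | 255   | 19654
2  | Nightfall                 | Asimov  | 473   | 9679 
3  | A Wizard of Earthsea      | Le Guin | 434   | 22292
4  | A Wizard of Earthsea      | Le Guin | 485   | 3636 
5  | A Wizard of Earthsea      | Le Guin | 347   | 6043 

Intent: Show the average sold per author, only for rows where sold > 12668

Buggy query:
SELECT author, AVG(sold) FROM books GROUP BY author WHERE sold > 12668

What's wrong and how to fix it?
Bug: Row-level WHERE must come before GROUP BY in the clause order

Fix: Move the WHERE clause before GROUP BY

Corrected query:
SELECT author, AVG(sold) FROM books WHERE sold > 12668 GROUP BY author

Result:
author  | AVG(sold)
--------+----------
Le Guin | 20973    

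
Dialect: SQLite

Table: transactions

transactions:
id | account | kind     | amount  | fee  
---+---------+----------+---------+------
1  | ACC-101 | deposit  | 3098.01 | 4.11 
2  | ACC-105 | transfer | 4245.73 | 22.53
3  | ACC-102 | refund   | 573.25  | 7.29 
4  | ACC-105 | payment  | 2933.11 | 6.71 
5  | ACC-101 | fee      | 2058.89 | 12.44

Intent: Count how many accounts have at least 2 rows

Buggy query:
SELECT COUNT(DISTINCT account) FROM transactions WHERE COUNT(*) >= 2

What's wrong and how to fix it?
Bug: WHERE filters individual rows, not groups, so a group-level COUNT is invalid there

Fix: Use a subquery that GROUPs and filters with HAVING, then count its rows

Corrected query:
SELECT COUNT(*) FROM (SELECT account FROM transactions GROUP BY account HAVING COUNT(*) >= 2)

Result:
COUNT(*)
--------
2       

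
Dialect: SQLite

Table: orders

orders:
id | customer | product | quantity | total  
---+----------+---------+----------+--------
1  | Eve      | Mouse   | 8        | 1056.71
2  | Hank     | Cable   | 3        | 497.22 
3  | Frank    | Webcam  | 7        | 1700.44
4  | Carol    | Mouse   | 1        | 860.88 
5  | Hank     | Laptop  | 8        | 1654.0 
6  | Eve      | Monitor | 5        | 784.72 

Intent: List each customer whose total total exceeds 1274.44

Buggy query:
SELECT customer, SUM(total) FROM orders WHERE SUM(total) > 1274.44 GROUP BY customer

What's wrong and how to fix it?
Bug: SUM(total) is an aggregate, but WHERE filters rows before aggregation

Fix: Move the aggregate condition to a HAVING clause

Corrected query:
SELECT customer, SUM(total) FROM orders GROUP BY customer HAVING SUM(total) > 1274.44

Result:
customer | SUM(total)
---------+-----------
Eve      | 1841.43   
Frank    | 1700.44   
Hank     | 2151.22   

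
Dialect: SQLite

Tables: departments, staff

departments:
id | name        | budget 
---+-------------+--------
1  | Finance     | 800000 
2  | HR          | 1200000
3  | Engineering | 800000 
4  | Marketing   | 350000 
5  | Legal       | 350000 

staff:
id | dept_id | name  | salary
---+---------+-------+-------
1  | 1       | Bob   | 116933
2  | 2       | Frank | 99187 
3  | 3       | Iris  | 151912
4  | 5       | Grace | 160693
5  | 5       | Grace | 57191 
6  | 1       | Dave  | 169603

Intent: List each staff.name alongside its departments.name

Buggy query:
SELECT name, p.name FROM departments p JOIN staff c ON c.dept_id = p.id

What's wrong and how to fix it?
Bug: 'name' exists in both joined tables, so the database can't tell which one is meant

Fix: Qualify the column with its table alias (c.name)

Corrected query:
SELECT c.name, p.name FROM departments p JOIN staff c ON c.dept_id = p.id

Result:
name  | name       
------+------------
Bob   | Finance    
Frank | HR         
Iris  | Engineering
Grace | Legal      
Grace | Legal      
Dave  | Finance    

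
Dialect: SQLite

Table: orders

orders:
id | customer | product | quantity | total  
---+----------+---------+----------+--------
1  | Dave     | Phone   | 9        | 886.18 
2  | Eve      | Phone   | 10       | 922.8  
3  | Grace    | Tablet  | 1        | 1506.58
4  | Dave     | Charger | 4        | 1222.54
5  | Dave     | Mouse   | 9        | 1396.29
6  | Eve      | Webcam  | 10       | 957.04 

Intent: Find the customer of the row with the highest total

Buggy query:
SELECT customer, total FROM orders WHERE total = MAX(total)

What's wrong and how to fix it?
Bug: MAX(total) is an aggregate and cannot be used directly in WHERE

Fix: Wrap MAX in a scalar subquery so WHERE compares against a single value

Corrected query:
SELECT customer, total FROM orders WHERE total = (SELECT MAX(total) FROM orders)

Result:
customer | total  
---------+--------
Grace    | 1506.58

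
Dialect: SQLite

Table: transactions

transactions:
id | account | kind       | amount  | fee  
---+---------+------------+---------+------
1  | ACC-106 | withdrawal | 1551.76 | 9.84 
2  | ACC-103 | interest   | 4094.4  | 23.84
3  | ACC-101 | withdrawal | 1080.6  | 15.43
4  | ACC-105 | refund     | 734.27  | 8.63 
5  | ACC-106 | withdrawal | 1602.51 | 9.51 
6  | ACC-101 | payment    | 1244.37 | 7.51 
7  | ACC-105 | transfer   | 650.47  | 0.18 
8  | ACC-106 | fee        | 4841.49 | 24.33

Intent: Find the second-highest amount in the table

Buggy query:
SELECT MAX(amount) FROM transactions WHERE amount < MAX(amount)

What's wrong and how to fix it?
Bug: MAX(amount) on the right of the comparison is an aggregate-in-WHERE error

Fix: Compute the overall MAX in a subquery, then take MAX of rows below it

Corrected query:
SELECT MAX(amount) FROM transactions WHERE amount < (SELECT MAX(amount) FROM transactions)

Result:
MAX(amount)
-----------
4094.4     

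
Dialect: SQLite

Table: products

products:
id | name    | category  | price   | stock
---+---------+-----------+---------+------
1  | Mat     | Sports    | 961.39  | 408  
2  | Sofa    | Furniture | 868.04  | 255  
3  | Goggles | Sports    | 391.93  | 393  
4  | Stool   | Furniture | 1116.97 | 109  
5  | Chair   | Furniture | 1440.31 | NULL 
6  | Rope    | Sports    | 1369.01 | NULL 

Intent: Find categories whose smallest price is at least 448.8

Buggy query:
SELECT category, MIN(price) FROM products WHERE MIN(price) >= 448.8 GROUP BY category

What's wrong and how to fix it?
Bug: Aggregates like MIN are computed per group after WHERE runs

Fix: Use HAVING for the per-group MIN condition

Corrected query:
SELECT category, MIN(price) FROM products GROUP BY category HAVING MIN(price) >= 448.8

Result:
category  | MIN(price)
----------+-----------
Furniture | 868.04    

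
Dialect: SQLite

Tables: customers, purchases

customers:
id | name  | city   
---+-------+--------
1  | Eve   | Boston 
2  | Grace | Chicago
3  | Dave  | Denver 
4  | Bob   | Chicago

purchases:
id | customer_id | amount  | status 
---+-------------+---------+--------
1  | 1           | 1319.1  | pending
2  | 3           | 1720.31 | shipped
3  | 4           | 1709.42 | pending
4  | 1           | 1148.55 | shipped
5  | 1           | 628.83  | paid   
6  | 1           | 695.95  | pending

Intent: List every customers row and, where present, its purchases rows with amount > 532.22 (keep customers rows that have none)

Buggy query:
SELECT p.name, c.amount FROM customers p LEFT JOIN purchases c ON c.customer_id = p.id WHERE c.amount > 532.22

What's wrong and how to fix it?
Bug: A WHERE condition on the right-hand table after LEFT JOIN drops unmatched parents

Fix: Put 'c.amount > 532.22' in the JOIN's ON clause instead of WHERE

Corrected query:
SELECT p.name, c.amount FROM customers p LEFT JOIN purchases c ON c.customer_id = p.id AND c.amount > 532.22

Result:
name  | amount 
------+--------
Eve   | 628.83 
Eve   | 695.95 
Eve   | 1148.55
Eve   | 1319.1 
Grace | NULL   
Dave  | 1720.31
Bob   | 1709.42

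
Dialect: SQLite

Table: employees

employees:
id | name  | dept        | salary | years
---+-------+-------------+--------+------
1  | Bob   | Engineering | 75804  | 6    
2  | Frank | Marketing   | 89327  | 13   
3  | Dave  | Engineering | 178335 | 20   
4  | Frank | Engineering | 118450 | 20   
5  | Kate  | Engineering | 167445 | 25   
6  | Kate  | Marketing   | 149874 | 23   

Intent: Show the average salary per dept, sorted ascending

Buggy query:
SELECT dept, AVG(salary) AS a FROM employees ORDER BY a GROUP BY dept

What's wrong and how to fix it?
Bug: ORDER BY appears before GROUP BY; SQL clause order requires GROUP BY first

Fix: Reorder: SELECT … FROM … GROUP BY … ORDER BY …

Corrected query:
SELECT dept, AVG(salary) AS a FROM employees GROUP BY dept ORDER BY a

Result:
dept        | a       
------------+---------
Marketing   | 119600.5
Engineering | 135008.5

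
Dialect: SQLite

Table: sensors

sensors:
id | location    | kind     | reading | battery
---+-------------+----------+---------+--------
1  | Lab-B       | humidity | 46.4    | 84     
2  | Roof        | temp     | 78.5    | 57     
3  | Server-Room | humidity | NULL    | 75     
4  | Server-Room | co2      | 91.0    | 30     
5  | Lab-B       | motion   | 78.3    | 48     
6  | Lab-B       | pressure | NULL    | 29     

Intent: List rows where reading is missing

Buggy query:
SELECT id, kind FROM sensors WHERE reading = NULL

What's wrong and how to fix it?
Bug: '= NULL' is always unknown in SQL three-valued logic, so no rows match

Fix: Replace '= NULL' with 'IS NULL'

Corrected query:
SELECT id, kind FROM sensors WHERE reading IS NULL

Result:
id | kind    
---+---------
3  | humidity
6  | pressure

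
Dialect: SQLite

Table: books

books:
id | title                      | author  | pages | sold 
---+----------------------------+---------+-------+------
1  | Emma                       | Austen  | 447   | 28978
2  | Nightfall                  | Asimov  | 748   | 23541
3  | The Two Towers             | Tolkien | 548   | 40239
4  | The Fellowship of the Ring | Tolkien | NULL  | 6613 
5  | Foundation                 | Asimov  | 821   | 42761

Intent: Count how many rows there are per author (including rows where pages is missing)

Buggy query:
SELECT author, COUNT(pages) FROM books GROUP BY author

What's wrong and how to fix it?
Bug: COUNT(pages) skips NULLs, so groups with missing pages are undercounted

Fix: Use COUNT(*) to count all rows regardless of NULL

Corrected query:
SELECT author, COUNT(*) FROM books GROUP BY author

Result:
author  | COUNT(*)
--------+---------
Asimov  | 2       
Austen  | 1       
Tolkien | 2       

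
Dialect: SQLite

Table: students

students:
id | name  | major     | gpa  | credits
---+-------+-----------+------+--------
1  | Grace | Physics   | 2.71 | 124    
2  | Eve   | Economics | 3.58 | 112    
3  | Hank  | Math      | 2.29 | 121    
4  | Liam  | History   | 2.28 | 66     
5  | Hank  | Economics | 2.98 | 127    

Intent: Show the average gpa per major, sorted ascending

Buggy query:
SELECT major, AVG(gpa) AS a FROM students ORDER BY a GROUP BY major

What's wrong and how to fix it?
Bug: GROUP BY must precede ORDER BY

Fix: Reorder: SELECT … FROM … GROUP BY … ORDER BY …

Corrected query:
SELECT major, AVG(gpa) AS a FROM students GROUP BY major ORDER BY a

Result:
major     | a   
----------+-----
History   | 2.28
Math      | 2.29
Physics   | 2.71
Economics | 3.28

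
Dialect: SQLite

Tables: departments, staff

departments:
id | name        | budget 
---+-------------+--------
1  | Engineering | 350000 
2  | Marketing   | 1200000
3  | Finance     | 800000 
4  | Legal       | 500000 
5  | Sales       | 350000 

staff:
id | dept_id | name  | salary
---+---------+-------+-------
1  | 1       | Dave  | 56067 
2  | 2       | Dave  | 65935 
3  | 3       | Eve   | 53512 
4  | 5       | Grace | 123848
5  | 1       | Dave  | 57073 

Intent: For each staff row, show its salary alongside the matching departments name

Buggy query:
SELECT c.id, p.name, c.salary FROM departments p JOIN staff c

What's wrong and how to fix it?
Bug: JOIN with no ON clause produces a cartesian product; every staff row pairs with every departments row

Fix: Specify the join condition linking the foreign key to the parent id

Corrected query:
SELECT c.id, p.name, c.salary FROM departments p JOIN staff c ON c.dept_id = p.id

Result:
id | name        | salary
---+-------------+-------
1  | Engineering | 56067 
2  | Marketing   | 65935 
3  | Finance     | 53512 
4  | Sales       | 123848
5  | Engineering | 57073 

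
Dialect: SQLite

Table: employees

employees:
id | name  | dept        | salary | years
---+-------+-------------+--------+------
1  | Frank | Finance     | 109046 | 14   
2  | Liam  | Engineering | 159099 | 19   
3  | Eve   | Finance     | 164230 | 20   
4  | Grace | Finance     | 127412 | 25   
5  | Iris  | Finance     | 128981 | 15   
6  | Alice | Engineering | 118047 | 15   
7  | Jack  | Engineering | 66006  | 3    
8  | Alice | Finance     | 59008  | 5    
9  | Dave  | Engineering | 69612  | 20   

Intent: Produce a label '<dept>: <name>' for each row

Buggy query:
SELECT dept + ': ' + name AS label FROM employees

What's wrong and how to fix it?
Bug: '+' is numeric addition; on text columns SQLite converts them to 0 instead of concatenating

Fix: Use the || operator for string concatenation

Corrected query:
SELECT dept || ': ' || name AS label FROM employees

Result:
label             
------------------
Finance: Frank    
Engineering: Liam 
Finance: Eve      
Finance: Grace    
Finance: Iris     
Engineering: Alice
Engineering: Jack 
Finance: Alice    
Engineering: Dave 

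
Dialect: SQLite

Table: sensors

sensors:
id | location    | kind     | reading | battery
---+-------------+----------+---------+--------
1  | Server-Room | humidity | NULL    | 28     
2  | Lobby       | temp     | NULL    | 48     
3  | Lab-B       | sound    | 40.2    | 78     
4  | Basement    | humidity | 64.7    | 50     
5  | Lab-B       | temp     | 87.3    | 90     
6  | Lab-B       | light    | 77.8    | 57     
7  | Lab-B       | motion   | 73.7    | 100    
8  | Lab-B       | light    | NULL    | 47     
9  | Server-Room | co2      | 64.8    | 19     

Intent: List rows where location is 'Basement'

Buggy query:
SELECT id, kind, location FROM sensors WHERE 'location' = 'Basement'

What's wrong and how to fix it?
Bug: 'location' in single quotes is a string literal, not the column; the comparison is literal-vs-literal and never true

Fix: Reference the column as location without single quotes

Corrected query:
SELECT id, kind, location FROM sensors WHERE location = 'Basement'

Result:
id | kind     | location
---+----------+---------
4  | humidity | Basement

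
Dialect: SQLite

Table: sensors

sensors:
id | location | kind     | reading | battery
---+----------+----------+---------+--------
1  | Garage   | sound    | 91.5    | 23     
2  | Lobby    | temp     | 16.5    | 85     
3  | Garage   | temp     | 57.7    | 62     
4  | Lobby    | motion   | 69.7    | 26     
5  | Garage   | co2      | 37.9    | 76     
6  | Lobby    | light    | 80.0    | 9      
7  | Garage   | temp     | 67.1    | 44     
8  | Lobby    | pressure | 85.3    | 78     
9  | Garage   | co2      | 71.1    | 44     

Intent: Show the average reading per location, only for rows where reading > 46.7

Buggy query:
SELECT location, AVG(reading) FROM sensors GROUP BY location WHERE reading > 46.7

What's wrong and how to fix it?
Bug: WHERE cannot follow GROUP BY

Fix: Place WHERE between FROM and GROUP BY

Corrected query:
SELECT location, AVG(reading) FROM sensors WHERE reading > 46.7 GROUP BY location

Result:
location | AVG(reading)
---------+-------------
Garage   | 71.85       
Lobby    | 78.333333   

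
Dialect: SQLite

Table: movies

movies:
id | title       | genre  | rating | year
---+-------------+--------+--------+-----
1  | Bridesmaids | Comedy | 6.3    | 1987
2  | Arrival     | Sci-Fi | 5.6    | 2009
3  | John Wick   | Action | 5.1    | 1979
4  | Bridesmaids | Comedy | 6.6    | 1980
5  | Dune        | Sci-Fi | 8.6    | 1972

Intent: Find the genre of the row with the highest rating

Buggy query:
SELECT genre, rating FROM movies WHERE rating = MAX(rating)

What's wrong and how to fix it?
Bug: MAX(rating) is an aggregate and cannot be used directly in WHERE

Fix: Wrap MAX in a scalar subquery so WHERE compares against a single value

Corrected query:
SELECT genre, rating FROM movies WHERE rating = (SELECT MAX(rating) FROM movies)

Result:
genre  | rating
-------+-------
Sci-Fi | 8.6   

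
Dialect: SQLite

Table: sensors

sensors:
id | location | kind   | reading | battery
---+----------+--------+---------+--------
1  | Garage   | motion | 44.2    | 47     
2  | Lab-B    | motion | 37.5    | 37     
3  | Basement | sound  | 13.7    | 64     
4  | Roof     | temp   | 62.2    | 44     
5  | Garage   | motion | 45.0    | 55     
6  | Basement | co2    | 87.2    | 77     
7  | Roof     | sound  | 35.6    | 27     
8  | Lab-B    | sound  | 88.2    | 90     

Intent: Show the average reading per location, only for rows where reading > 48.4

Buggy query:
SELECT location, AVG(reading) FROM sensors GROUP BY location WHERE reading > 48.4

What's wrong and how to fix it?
Bug: Row-level WHERE must come before GROUP BY in the clause order

Fix: Place WHERE between FROM and GROUP BY

Corrected query:
SELECT location, AVG(reading) FROM sensors WHERE reading > 48.4 GROUP BY location

Result:
location | AVG(reading)
---------+-------------
Basement | 87.2        
Lab-B    | 88.2        
Roof     | 62.2        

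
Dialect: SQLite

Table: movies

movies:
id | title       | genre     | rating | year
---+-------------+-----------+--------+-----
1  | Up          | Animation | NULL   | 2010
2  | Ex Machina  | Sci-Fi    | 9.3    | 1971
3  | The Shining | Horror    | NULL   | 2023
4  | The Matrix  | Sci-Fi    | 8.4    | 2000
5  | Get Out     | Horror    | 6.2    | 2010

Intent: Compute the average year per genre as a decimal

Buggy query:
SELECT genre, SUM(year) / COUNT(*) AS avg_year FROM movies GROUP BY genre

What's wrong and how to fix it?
Bug: SUM(year) and COUNT(*) are both integers; the division truncates the fractional part

Fix: Cast one side to REAL so the division keeps the fractional part

Corrected query:
SELECT genre, SUM(year) * 1.0 / COUNT(*) AS avg_year FROM movies GROUP BY genre

Result:
genre     | avg_year
----------+---------
Animation | 2010    
Horror    | 2016.5  
Sci-Fi    | 1985.5  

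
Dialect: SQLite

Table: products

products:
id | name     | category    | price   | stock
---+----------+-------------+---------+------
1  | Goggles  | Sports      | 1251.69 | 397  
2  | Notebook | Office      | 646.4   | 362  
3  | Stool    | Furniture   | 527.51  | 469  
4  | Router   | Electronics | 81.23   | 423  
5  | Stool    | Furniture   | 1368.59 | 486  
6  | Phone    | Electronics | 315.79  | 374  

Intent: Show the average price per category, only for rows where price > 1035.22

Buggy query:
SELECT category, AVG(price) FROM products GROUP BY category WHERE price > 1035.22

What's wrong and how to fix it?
Bug: Row-level WHERE must come before GROUP BY in the clause order

Fix: Move the WHERE clause before GROUP BY

Corrected query:
SELECT category, AVG(price) FROM products WHERE price > 1035.22 GROUP BY category

Result:
category  | AVG(price)
----------+-----------
Furniture | 1368.59   
Sports    | 1251.69   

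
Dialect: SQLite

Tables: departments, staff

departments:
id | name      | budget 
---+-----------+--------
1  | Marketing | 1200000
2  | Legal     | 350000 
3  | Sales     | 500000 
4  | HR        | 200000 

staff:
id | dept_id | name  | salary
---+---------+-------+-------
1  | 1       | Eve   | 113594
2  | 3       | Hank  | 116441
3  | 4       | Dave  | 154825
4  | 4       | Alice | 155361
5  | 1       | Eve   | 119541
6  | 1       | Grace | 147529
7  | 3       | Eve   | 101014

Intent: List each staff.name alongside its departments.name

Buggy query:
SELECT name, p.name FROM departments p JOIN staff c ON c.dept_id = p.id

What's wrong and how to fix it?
Bug: 'name' exists in both joined tables, so the database can't tell which one is meant

Fix: Qualify the column with its table alias (c.name)

Corrected query:
SELECT c.name, p.name FROM departments p JOIN staff c ON c.dept_id = p.id

Result:
name  | name     
------+----------
Eve   | Marketing
Hank  | Sales    
Dave  | HR       
Alice | HR       
Eve   | Marketing
Grace | Marketing
Eve   | Sales    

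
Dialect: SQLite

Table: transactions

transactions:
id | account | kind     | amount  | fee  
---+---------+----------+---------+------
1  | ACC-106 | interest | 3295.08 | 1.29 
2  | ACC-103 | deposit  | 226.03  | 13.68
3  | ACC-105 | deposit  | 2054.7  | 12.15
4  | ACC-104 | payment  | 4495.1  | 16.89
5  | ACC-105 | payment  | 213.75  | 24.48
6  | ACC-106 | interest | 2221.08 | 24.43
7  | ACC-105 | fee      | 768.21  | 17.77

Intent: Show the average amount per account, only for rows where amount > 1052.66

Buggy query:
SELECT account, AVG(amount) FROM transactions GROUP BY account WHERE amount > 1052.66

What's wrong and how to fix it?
Bug: WHERE cannot follow GROUP BY

Fix: Move the WHERE clause before GROUP BY

Corrected query:
SELECT account, AVG(amount) FROM transactions WHERE amount > 1052.66 GROUP BY account

Result:
account | AVG(amount)
--------+------------
ACC-104 | 4495.1     
ACC-105 | 2054.7     
ACC-106 | 2758.08    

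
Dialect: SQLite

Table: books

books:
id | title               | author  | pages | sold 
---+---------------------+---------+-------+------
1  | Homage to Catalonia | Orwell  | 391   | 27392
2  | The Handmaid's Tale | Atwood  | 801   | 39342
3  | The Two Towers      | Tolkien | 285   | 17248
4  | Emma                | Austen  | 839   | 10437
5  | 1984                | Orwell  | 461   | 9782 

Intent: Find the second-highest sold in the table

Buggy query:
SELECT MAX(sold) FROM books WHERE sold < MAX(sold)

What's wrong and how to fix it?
Bug: MAX(sold) on the right of the comparison is an aggregate-in-WHERE error

Fix: Compute the overall MAX in a subquery, then take MAX of rows below it

Corrected query:
SELECT MAX(sold) FROM books WHERE sold < (SELECT MAX(sold) FROM books)

Result:
MAX(sold)
---------
27392    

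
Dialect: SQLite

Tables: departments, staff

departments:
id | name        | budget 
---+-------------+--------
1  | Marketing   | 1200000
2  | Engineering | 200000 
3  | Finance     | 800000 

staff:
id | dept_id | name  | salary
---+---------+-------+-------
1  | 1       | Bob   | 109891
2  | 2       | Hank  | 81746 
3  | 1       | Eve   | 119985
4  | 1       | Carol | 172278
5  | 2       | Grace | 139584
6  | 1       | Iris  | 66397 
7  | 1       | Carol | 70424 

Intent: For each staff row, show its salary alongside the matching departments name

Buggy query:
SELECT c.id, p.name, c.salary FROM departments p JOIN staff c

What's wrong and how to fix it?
Bug: JOIN with no ON clause produces a cartesian product; every staff row pairs with every departments row

Fix: Specify the join condition linking the foreign key to the parent id

Corrected query:
SELECT c.id, p.name, c.salary FROM departments p JOIN staff c ON c.dept_id = p.id

Result:
id | name        | salary
---+-------------+-------
1  | Marketing   | 109891
2  | Engineering | 81746 
3  | Marketing   | 119985
4  | Marketing   | 172278
5  | Engineering | 139584
6  | Marketing   | 66397 
7  | Marketing   | 70424 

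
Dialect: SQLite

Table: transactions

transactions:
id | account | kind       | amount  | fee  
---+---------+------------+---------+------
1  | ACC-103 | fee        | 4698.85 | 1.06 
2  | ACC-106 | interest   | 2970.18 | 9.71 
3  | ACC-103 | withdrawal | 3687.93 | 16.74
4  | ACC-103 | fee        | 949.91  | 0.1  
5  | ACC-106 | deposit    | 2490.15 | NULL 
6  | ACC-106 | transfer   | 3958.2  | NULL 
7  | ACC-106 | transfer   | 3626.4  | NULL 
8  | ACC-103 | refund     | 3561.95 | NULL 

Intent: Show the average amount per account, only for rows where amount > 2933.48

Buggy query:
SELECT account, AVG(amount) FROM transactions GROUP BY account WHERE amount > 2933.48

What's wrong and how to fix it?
Bug: WHERE cannot follow GROUP BY

Fix: Place WHERE between FROM and GROUP BY

Corrected query:
SELECT account, AVG(amount) FROM transactions WHERE amount > 2933.48 GROUP BY account

Result:
account | AVG(amount)
--------+------------
ACC-103 | 3982.91    
ACC-106 | 3518.26    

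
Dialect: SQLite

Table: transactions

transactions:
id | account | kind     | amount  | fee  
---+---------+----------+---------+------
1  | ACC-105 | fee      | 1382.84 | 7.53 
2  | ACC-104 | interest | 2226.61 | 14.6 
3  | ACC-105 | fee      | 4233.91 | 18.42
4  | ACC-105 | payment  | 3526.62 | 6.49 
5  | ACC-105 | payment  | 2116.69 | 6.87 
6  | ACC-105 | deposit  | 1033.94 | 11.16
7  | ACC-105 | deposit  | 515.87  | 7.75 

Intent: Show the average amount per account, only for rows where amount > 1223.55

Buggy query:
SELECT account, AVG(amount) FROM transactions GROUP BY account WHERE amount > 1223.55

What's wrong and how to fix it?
Bug: Row-level WHERE must come before GROUP BY in the clause order

Fix: Place WHERE between FROM and GROUP BY

Corrected query:
SELECT account, AVG(amount) FROM transactions WHERE amount > 1223.55 GROUP BY account

Result:
account | AVG(amount)
--------+------------
ACC-104 | 2226.61    
ACC-105 | 2815.015   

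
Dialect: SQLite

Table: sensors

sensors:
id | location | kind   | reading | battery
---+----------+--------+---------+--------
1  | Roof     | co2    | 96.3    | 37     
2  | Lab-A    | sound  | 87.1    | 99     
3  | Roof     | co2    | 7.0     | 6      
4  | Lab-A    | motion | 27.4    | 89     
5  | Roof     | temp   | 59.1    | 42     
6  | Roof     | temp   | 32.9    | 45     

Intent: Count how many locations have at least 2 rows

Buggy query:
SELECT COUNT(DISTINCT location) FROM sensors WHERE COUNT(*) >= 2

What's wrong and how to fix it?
Bug: COUNT(*) cannot appear in WHERE; the per-group count doesn't exist yet

Fix: Group first with HAVING COUNT(*) >= 2, then COUNT the resulting groups

Corrected query:
SELECT COUNT(*) FROM (SELECT location FROM sensors GROUP BY location HAVING COUNT(*) >= 2)

Result:
COUNT(*)
--------
2       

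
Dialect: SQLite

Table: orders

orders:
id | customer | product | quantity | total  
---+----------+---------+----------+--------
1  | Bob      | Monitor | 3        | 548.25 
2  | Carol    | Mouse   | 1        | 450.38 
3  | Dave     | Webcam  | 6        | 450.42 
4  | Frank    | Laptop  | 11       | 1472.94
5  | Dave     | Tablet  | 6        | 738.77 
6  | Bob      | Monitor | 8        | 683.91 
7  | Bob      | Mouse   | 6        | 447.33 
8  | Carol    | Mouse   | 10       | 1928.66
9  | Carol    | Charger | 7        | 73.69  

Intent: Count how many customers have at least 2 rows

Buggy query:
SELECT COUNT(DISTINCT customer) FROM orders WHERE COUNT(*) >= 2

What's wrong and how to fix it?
Bug: WHERE filters individual rows, not groups, so a group-level COUNT is invalid there

Fix: Group first with HAVING COUNT(*) >= 2, then COUNT the resulting groups

Corrected query:
SELECT COUNT(*) FROM (SELECT customer FROM orders GROUP BY customer HAVING COUNT(*) >= 2)

Result:
COUNT(*)
--------
3       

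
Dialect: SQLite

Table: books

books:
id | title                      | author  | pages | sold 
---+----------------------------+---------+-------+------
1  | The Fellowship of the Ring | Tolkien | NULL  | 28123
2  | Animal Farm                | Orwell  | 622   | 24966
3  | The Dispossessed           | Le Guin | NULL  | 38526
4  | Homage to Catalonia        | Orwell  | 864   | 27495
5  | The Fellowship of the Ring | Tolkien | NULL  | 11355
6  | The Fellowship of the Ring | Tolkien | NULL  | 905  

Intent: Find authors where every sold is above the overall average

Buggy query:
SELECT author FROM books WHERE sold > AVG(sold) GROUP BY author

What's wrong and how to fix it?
Bug: WHERE evaluates per row before aggregation, so AVG() is unavailable

Fix: Use a subquery for AVG and a HAVING MIN(...) filter so the condition holds for every row in the group

Corrected query:
SELECT author FROM books GROUP BY author HAVING MIN(sold) > (SELECT AVG(sold) FROM books)

Result:
author 
-------
Le Guin
Orwell 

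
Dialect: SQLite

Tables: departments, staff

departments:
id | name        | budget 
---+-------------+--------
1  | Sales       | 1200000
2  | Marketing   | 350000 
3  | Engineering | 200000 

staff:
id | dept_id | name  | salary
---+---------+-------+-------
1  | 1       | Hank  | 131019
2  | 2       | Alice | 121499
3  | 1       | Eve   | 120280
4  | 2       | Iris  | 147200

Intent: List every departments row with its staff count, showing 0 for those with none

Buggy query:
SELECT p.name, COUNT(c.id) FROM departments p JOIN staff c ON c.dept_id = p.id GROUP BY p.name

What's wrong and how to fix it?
Bug: INNER JOIN drops departments rows that have no matching staff rows

Fix: Use LEFT JOIN so parents without children still appear (COUNT(c.id) gives 0)

Corrected query:
SELECT p.name, COUNT(c.id) FROM departments p LEFT JOIN staff c ON c.dept_id = p.id GROUP BY p.name

Result:
name        | COUNT(c.id)
------------+------------
Engineering | 0          
Marketing   | 2          
Sales       | 2          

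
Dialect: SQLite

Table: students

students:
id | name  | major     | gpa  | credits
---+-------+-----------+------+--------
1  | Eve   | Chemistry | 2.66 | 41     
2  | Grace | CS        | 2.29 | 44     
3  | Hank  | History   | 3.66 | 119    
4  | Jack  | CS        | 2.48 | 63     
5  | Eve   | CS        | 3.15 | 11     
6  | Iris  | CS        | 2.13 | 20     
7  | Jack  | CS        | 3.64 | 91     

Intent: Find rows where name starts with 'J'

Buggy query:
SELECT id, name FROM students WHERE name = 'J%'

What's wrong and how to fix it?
Bug: '=' compares the literal string including the % character; pattern matching needs LIKE

Fix: Replace '=' with LIKE so 'J%' is treated as a pattern

Corrected query:
SELECT id, name FROM students WHERE name LIKE 'J%'

Result:
id | name
---+-----
4  | Jack
7  | Jack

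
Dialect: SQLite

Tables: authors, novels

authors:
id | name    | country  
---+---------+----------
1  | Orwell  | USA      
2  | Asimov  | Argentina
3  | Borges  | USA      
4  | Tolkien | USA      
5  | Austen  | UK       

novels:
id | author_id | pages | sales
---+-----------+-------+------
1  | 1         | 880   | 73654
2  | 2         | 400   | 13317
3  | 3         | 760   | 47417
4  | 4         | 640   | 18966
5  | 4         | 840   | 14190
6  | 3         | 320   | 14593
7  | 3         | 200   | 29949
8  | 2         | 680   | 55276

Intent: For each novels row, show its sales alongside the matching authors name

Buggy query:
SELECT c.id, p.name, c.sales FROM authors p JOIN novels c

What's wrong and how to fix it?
Bug: JOIN with no ON clause produces a cartesian product; every novels row pairs with every authors row

Fix: Add ON c.author_id = p.id to the JOIN

Corrected query:
SELECT c.id, p.name, c.sales FROM authors p JOIN novels c ON c.author_id = p.id

Result:
id | name    | sales
---+---------+------
1  | Orwell  | 73654
2  | Asimov  | 13317
3  | Borges  | 47417
4  | Tolkien | 18966
5  | Tolkien | 14190
6  | Borges  | 14593
7  | Borges  | 29949
8  | Asimov  | 55276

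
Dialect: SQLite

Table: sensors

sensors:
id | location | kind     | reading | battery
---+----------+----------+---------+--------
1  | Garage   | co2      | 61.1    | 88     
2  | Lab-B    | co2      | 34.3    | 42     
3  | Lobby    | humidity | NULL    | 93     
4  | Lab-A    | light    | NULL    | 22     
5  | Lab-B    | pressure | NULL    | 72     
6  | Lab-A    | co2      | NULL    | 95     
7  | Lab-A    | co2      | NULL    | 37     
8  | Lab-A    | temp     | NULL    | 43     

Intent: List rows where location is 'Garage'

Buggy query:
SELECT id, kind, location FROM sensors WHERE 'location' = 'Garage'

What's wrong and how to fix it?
Bug: Single quotes denote string literals in SQL; the column name is being compared as a constant string

Fix: Remove the quotes around the column name (or use double quotes for an identifier)

Corrected query:
SELECT id, kind, location FROM sensors WHERE location = 'Garage'

Result:
id | kind | location
---+------+---------
1  | co2  | Garage  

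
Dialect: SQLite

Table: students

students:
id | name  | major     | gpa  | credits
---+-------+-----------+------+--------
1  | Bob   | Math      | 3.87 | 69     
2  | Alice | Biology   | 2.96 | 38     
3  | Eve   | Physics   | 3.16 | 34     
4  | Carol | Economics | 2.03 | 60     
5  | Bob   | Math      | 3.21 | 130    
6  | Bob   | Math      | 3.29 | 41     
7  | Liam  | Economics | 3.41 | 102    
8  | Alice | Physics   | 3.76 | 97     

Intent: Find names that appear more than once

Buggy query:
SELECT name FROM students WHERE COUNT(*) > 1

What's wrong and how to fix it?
Bug: WHERE can't reference COUNT(*); aggregates are computed after WHERE

Fix: Group first, then use HAVING for the count condition

Corrected query:
SELECT name FROM students GROUP BY name HAVING COUNT(*) > 1

Result:
name 
-----
Alice
Bob  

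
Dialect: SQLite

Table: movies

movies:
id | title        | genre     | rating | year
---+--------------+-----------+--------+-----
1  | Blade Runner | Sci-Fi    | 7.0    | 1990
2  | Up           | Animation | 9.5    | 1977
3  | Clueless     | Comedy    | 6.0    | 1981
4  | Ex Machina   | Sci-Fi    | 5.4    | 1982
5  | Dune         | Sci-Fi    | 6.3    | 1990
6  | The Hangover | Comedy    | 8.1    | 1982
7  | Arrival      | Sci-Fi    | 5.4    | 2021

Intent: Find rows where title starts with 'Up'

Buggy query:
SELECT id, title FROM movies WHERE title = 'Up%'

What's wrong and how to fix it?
Bug: Wildcards only work with LIKE; '=' treats '%' as a literal character

Fix: Use LIKE for wildcard pattern matching

Corrected query:
SELECT id, title FROM movies WHERE title LIKE 'Up%'

Result:
id | title
---+------
2  | Up   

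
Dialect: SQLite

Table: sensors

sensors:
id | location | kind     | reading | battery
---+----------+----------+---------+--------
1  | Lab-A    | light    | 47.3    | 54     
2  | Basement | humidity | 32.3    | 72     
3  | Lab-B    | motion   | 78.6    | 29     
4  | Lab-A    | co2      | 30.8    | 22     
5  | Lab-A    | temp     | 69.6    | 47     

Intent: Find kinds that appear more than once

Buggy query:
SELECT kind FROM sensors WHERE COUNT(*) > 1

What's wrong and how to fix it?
Bug: COUNT(*) is an aggregate and cannot be used in WHERE

Fix: GROUP BY kind, then filter groups with HAVING COUNT(*) > 1

Corrected query:
SELECT kind FROM sensors GROUP BY kind HAVING COUNT(*) > 1

Result:
(no rows)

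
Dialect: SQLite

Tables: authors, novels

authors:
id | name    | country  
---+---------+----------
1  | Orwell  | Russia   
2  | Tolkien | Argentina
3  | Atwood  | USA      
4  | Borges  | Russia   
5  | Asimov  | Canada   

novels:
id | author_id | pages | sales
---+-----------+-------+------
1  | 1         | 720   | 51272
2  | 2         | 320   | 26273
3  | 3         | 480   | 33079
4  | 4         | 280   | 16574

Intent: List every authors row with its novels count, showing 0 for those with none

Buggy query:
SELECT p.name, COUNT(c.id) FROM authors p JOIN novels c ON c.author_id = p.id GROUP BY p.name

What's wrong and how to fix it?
Bug: INNER JOIN drops authors rows that have no matching novels rows

Fix: Switch to LEFT JOIN to retain unmatched parent rows

Corrected query:
SELECT p.name, COUNT(c.id) FROM authors p LEFT JOIN novels c ON c.author_id = p.id GROUP BY p.name

Result:
name    | COUNT(c.id)
--------+------------
Asimov  | 0          
Atwood  | 1          
Borges  | 1          
Orwell  | 1          
Tolkien | 1          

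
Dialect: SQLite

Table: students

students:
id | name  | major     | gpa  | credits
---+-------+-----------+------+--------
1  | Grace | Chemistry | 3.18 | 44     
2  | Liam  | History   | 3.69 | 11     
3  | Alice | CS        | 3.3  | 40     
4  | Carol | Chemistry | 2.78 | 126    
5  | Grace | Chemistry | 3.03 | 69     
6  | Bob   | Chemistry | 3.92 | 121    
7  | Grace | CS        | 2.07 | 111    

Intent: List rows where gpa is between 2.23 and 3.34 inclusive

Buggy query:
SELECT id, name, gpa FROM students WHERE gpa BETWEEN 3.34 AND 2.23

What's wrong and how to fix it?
Bug: The bounds are reversed; BETWEEN a AND b requires a <= b to match anything

Fix: Write BETWEEN 2.23 AND 3.34

Corrected query:
SELECT id, name, gpa FROM students WHERE gpa BETWEEN 2.23 AND 3.34

Result:
id | name  | gpa 
---+-------+-----
1  | Grace | 3.18
3  | Alice | 3.3 
4  | Carol | 2.78
5  | Grace | 3.03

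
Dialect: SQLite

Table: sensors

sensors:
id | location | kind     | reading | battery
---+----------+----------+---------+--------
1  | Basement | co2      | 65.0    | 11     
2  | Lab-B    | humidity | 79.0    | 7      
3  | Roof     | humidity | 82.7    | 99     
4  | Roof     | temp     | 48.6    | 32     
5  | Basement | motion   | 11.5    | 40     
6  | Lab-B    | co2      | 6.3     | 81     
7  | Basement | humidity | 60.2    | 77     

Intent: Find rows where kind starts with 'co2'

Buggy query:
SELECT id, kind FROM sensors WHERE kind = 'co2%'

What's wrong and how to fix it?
Bug: Wildcards only work with LIKE; '=' treats '%' as a literal character

Fix: Use LIKE for wildcard pattern matching

Corrected query:
SELECT id, kind FROM sensors WHERE kind LIKE 'co2%'

Result:
id | kind
---+-----
1  | co2 
6  | co2 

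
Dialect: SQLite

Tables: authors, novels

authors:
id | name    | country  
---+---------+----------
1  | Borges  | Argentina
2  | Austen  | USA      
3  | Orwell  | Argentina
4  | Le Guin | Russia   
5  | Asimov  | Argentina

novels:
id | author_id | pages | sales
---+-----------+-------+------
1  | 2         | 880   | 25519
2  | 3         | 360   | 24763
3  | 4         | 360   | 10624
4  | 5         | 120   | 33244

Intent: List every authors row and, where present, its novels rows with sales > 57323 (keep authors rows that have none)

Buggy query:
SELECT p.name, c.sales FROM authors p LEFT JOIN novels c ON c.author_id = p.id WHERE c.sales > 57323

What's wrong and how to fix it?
Bug: A WHERE condition on the right-hand table after LEFT JOIN drops unmatched parents

Fix: Move the right-table condition into the ON clause so unmatched parents are kept

Corrected query:
SELECT p.name, c.sales FROM authors p LEFT JOIN novels c ON c.author_id = p.id AND c.sales > 57323

Result:
name    | sales
--------+------
Borges  | NULL 
Austen  | NULL 
Orwell  | NULL 
Le Guin | NULL 
Asimov  | NULL 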